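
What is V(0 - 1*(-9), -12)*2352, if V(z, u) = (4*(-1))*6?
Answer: -56448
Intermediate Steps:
V(z, u) = -24 (V(z, u) = -4*6 = -24)
V(0 - 1*(-9), -12)*2352 = -24*2352 = -56448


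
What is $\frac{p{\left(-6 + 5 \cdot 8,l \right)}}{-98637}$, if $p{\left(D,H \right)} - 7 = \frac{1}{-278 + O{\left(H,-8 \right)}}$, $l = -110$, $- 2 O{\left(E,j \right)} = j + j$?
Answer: $- \frac{1889}{26631990} \approx -7.093 \cdot 10^{-5}$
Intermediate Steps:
$O{\left(E,j \right)} = - j$ ($O{\left(E,j \right)} = - \frac{j + j}{2} = - \frac{2 j}{2} = - j$)
$p{\left(D,H \right)} = \frac{1889}{270}$ ($p{\left(D,H \right)} = 7 + \frac{1}{-278 - -8} = 7 + \frac{1}{-278 + 8} = 7 + \frac{1}{-270} = 7 - \frac{1}{270} = \frac{1889}{270}$)
$\frac{p{\left(-6 + 5 \cdot 8,l \right)}}{-98637} = \frac{1889}{270 \left(-98637\right)} = \frac{1889}{270} \left(- \frac{1}{98637}\right) = - \frac{1889}{26631990}$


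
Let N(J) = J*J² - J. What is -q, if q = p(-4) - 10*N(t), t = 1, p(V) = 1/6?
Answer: -⅙ ≈ -0.16667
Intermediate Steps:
p(V) = ⅙
N(J) = J³ - J
q = ⅙ (q = ⅙ - 10*(1³ - 1*1) = ⅙ - 10*(1 - 1) = ⅙ - 10*0 = ⅙ + 0 = ⅙ ≈ 0.16667)
-q = -1*⅙ = -⅙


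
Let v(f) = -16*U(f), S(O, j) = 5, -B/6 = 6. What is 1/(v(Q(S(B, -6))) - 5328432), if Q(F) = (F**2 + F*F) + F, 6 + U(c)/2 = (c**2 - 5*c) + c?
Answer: -1/5418000 ≈ -1.8457e-7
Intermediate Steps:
B = -36 (B = -6*6 = -36)
U(c) = -12 - 8*c + 2*c**2 (U(c) = -12 + 2*((c**2 - 5*c) + c) = -12 + 2*(c**2 - 4*c) = -12 + (-8*c + 2*c**2) = -12 - 8*c + 2*c**2)
Q(F) = F + 2*F**2 (Q(F) = (F**2 + F**2) + F = 2*F**2 + F = F + 2*F**2)
v(f) = 192 - 32*f**2 + 128*f (v(f) = -16*(-12 - 8*f + 2*f**2) = 192 - 32*f**2 + 128*f)
1/(v(Q(S(B, -6))) - 5328432) = 1/((192 - 32*25*(1 + 2*5)**2 + 128*(5*(1 + 2*5))) - 5328432) = 1/((192 - 32*25*(1 + 10)**2 + 128*(5*(1 + 10))) - 5328432) = 1/((192 - 32*(5*11)**2 + 128*(5*11)) - 5328432) = 1/((192 - 32*55**2 + 128*55) - 5328432) = 1/((192 - 32*3025 + 7040) - 5328432) = 1/((192 - 96800 + 7040) - 5328432) = 1/(-89568 - 5328432) = 1/(-5418000) = -1/5418000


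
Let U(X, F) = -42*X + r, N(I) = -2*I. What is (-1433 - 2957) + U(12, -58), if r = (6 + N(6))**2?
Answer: -4858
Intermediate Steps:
r = 36 (r = (6 - 2*6)**2 = (6 - 12)**2 = (-6)**2 = 36)
U(X, F) = 36 - 42*X (U(X, F) = -42*X + 36 = 36 - 42*X)
(-1433 - 2957) + U(12, -58) = (-1433 - 2957) + (36 - 42*12) = -4390 + (36 - 504) = -4390 - 468 = -4858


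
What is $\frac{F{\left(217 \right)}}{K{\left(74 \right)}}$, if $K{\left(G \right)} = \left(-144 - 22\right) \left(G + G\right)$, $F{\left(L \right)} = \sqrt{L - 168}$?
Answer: $- \frac{7}{24568} \approx -0.00028492$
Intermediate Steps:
$F{\left(L \right)} = \sqrt{-168 + L}$
$K{\left(G \right)} = - 332 G$ ($K{\left(G \right)} = - 166 \cdot 2 G = - 332 G$)
$\frac{F{\left(217 \right)}}{K{\left(74 \right)}} = \frac{\sqrt{-168 + 217}}{\left(-332\right) 74} = \frac{\sqrt{49}}{-24568} = 7 \left(- \frac{1}{24568}\right) = - \frac{7}{24568}$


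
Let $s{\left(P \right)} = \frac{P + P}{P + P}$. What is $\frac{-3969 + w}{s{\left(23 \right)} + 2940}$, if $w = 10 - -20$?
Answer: $- \frac{3939}{2941} \approx -1.3393$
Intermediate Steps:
$w = 30$ ($w = 10 + 20 = 30$)
$s{\left(P \right)} = 1$ ($s{\left(P \right)} = \frac{2 P}{2 P} = 2 P \frac{1}{2 P} = 1$)
$\frac{-3969 + w}{s{\left(23 \right)} + 2940} = \frac{-3969 + 30}{1 + 2940} = - \frac{3939}{2941}$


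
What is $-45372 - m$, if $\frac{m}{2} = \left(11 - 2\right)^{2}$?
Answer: $-45534$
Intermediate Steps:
$m = 162$ ($m = 2 \left(11 - 2\right)^{2} = 2 \cdot 9^{2} = 2 \cdot 81 = 162$)
$-45372 - m = -45372 - 162 = -45534$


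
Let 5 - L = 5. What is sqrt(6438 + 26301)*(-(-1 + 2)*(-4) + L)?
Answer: 4*sqrt(32739) ≈ 723.76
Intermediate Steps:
L = 0 (L = 5 - 1*5 = 5 - 5 = 0)
sqrt(6438 + 26301)*(-(-1 + 2)*(-4) + L) = sqrt(6438 + 26301)*(-(-1 + 2)*(-4) + 0) = sqrt(32739)*(-1*1*(-4) + 0) = sqrt(32739)*(-1*(-4) + 0) = sqrt(32739)*(4 + 0) = sqrt(32739)*4 = 4*sqrt(32739)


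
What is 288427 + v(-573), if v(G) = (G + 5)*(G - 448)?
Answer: 868355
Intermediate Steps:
v(G) = (-448 + G)*(5 + G) (v(G) = (5 + G)*(-448 + G) = (-448 + G)*(5 + G))
288427 + v(-573) = 288427 + (-2240 + (-573)**2 - 443*(-573)) = 288427 + (-2240 + 328329 + 253839) = 288427 + 579928 = 868355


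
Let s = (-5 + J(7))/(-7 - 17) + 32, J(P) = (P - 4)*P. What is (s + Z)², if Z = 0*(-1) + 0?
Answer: 8836/9 ≈ 981.78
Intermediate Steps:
J(P) = P*(-4 + P) (J(P) = (-4 + P)*P = P*(-4 + P))
Z = 0 (Z = 0 + 0 = 0)
s = 94/3 (s = (-5 + 7*(-4 + 7))/(-7 - 17) + 32 = (-5 + 7*3)/(-24) + 32 = (-5 + 21)*(-1/24) + 32 = 16*(-1/24) + 32 = -⅔ + 32 = 94/3 ≈ 31.333)
(s + Z)² = (94/3 + 0)² = (94/3)² = 8836/9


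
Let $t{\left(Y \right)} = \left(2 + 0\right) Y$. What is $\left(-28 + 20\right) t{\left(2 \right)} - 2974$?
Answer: $-3006$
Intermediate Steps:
$t{\left(Y \right)} = 2 Y$
$\left(-28 + 20\right) t{\left(2 \right)} - 2974 = \left(-28 + 20\right) 2 \cdot 2 - 2974 = \left(-8\right) 4 - 2974 = -32 - 2974 = -3006$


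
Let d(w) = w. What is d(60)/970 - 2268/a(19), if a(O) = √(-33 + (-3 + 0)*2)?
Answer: 6/97 + 756*I*√39/13 ≈ 0.061856 + 363.17*I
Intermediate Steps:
a(O) = I*√39 (a(O) = √(-33 - 3*2) = √(-33 - 6) = √(-39) = I*√39)
d(60)/970 - 2268/a(19) = 60/970 - 2268*(-I*√39/39) = 60*(1/970) - (-756)*I*√39/13 = 6/97 + 756*I*√39/13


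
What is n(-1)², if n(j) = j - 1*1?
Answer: 4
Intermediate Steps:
n(j) = -1 + j (n(j) = j - 1 = -1 + j)
n(-1)² = (-1 - 1)² = (-2)² = 4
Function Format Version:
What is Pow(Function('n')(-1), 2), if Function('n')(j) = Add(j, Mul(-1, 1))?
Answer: 4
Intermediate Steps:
Function('n')(j) = Add(-1, j) (Function('n')(j) = Add(j, -1) = Add(-1, j))
Pow(Function('n')(-1), 2) = Pow(Add(-1, -1), 2) = Pow(-2, 2) = 4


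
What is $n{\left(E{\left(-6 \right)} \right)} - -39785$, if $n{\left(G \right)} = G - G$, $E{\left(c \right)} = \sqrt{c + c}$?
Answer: $39785$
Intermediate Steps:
$E{\left(c \right)} = \sqrt{2} \sqrt{c}$ ($E{\left(c \right)} = \sqrt{2 c} = \sqrt{2} \sqrt{c}$)
$n{\left(G \right)} = 0$
$n{\left(E{\left(-6 \right)} \right)} - -39785 = 0 - -39785 = 0 + 39785 = 39785$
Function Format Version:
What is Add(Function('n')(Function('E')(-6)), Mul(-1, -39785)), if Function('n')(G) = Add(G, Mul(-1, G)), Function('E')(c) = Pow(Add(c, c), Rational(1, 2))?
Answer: 39785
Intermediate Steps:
Function('E')(c) = Mul(Pow(2, Rational(1, 2)), Pow(c, Rational(1, 2))) (Function('E')(c) = Pow(Mul(2, c), Rational(1, 2)) = Mul(Pow(2, Rational(1, 2)), Pow(c, Rational(1, 2))))
Function('n')(G) = 0
Add(Function('n')(Function('E')(-6)), Mul(-1, -39785)) = Add(0, Mul(-1, -39785)) = Add(0, 39785) = 39785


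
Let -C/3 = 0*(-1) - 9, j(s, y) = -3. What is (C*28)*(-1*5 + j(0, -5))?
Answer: -6048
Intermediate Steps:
C = 27 (C = -3*(0*(-1) - 9) = -3*(0 - 9) = -3*(-9) = 27)
(C*28)*(-1*5 + j(0, -5)) = (27*28)*(-1*5 - 3) = 756*(-5 - 3) = 756*(-8) = -6048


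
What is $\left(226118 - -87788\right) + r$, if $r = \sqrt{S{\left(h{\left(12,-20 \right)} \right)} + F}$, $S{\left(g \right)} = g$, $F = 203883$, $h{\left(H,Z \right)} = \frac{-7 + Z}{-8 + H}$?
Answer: $313906 + \frac{\sqrt{815505}}{2} \approx 3.1436 \cdot 10^{5}$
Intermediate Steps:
$h{\left(H,Z \right)} = \frac{-7 + Z}{-8 + H}$
$r = \frac{\sqrt{815505}}{2}$ ($r = \sqrt{\frac{-7 - 20}{-8 + 12} + 203883} = \sqrt{\frac{1}{4} \left(-27\right) + 203883} = \sqrt{- \frac{27}{4} + 203883} = \sqrt{\frac{815505}{4}} = \frac{\sqrt{815505}}{2} \approx 451.53$)
$\left(226118 - -87788\right) + r = \left(226118 - -87788\right) + \frac{\sqrt{815505}}{2} = \left(226118 + 87788\right) + \frac{\sqrt{815505}}{2} = 313906 + \frac{\sqrt{815505}}{2}$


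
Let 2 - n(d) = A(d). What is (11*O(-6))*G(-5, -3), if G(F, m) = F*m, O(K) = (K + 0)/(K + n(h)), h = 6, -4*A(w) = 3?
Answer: 3960/13 ≈ 304.62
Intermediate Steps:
A(w) = -¾ (A(w) = -¼*3 = -¾)
n(d) = 11/4 (n(d) = 2 - 1*(-¾) = 2 + ¾ = 11/4)
O(K) = K/(11/4 + K) (O(K) = (K + 0)/(K + 11/4) = K/(11/4 + K))
(11*O(-6))*G(-5, -3) = (11*(4*(-6)/(11 + 4*(-6))))*(-5*(-3)) = (11*(4*(-6)/(11 - 24)))*15 = (11*(4*(-6)/(-13)))*15 = (11*(4*(-6)*(-1/13)))*15 = (11*(24/13))*15 = (264/13)*15 = 3960/13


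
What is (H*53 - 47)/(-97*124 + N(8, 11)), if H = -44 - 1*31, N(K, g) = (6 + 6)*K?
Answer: 2011/5966 ≈ 0.33708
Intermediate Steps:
N(K, g) = 12*K
H = -75 (H = -44 - 31 = -75)
(H*53 - 47)/(-97*124 + N(8, 11)) = (-75*53 - 47)/(-97*124 + 12*8) = (-3975 - 47)/(-12028 + 96) = -4022/(-11932) = -4022*(-1/11932) = 2011/5966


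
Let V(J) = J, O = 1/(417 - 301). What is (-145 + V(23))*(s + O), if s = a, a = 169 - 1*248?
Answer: 558943/58 ≈ 9637.0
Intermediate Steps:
O = 1/116 ≈ 0.0086207
a = -79 (a = 169 - 248 = -79)
s = -79
(-145 + V(23))*(s + O) = (-145 + 23)*(-79 + 1/116) = -122*(-9163/116) = 558943/58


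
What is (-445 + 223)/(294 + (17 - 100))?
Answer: -222/211 ≈ -1.0521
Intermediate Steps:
(-445 + 223)/(294 + (17 - 100)) = -222/(294 - 83) = -222/211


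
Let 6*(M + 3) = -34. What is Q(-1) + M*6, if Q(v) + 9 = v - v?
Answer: -61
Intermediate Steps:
M = -26/3 (M = -3 + (⅙)*(-34) = -3 - 17/3 = -26/3 ≈ -8.6667)
Q(v) = -9 (Q(v) = -9 + (v - v) = -9 + 0 = -9)
Q(-1) + M*6 = -9 - 26/3*6 = -9 - 52 = -61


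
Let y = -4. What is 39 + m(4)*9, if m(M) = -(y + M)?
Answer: 39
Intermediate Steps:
m(M) = 4 - M (m(M) = -(-4 + M) = 4 - M)
39 + m(4)*9 = 39 + (4 - 1*4)*9 = 39 + (4 - 4)*9 = 39 + 0*9 = 39 + 0 = 39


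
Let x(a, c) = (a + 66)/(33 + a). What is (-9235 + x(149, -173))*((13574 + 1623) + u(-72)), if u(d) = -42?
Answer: -3638401575/26 ≈ -1.3994e+8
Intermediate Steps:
x(a, c) = (66 + a)/(33 + a)
(-9235 + x(149, -173))*((13574 + 1623) + u(-72)) = (-9235 + (66 + 149)/(33 + 149))*((13574 + 1623) - 42) = (-9235 + 215/182)*(15197 - 42) = (-9235 + (1/182)*215)*15155 = (-9235 + 215/182)*15155 = -1680555/182*15155 = -3638401575/26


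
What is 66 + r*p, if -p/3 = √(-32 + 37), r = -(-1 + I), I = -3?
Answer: 66 - 12*√5 ≈ 39.167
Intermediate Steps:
r = 4 (r = -(-1 - 3) = -1*(-4) = 4)
p = -3*√5 (p = -3*√(-32 + 37) = -3*√5 ≈ -6.7082)
66 + r*p = 66 + 4*(-3*√5) = 66 - 12*√5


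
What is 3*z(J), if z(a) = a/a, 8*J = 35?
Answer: 3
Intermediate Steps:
J = 35/8 (J = (1/8)*35 = 35/8 ≈ 4.3750)
z(a) = 1
3*z(J) = 3*1 = 3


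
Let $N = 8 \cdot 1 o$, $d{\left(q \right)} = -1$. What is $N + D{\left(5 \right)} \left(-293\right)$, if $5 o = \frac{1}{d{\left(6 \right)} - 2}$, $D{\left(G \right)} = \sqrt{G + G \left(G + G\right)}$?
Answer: $- \frac{8}{15} - 293 \sqrt{55} \approx -2173.5$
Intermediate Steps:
$D{\left(G \right)} = \sqrt{G + 2 G^{2}}$ ($D{\left(G \right)} = \sqrt{G + G 2 G} = \sqrt{G + 2 G^{2}}$)
$o = - \frac{1}{15}$ ($o = \frac{1}{5 \left(-1 - 2\right)} = \frac{1}{5 \left(-3\right)} = \frac{1}{5} \left(- \frac{1}{3}\right) = - \frac{1}{15} \approx -0.066667$)
$N = - \frac{8}{15}$ ($N = 8 \cdot 1 \left(- \frac{1}{15}\right) = 8 \left(- \frac{1}{15}\right) = - \frac{8}{15} \approx -0.53333$)
$N + D{\left(5 \right)} \left(-293\right) = - \frac{8}{15} + \sqrt{5 \left(1 + 2 \cdot 5\right)} \left(-293\right) = - \frac{8}{15} + \sqrt{5 \left(1 + 10\right)} \left(-293\right) = - \frac{8}{15} + \sqrt{5 \cdot 11} \left(-293\right) = - \frac{8}{15} + \sqrt{55} \left(-293\right) = - \frac{8}{15} - 293 \sqrt{55}$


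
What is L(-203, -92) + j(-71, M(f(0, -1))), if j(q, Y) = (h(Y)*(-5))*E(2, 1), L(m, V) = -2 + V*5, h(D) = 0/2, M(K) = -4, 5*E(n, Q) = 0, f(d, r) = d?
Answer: -462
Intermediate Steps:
E(n, Q) = 0 (E(n, Q) = (⅕)*0 = 0)
h(D) = 0 (h(D) = 0*(½) = 0)
L(m, V) = -2 + 5*V
j(q, Y) = 0 (j(q, Y) = (0*(-5))*0 = 0*0 = 0)
L(-203, -92) + j(-71, M(f(0, -1))) = (-2 + 5*(-92)) + 0 = (-2 - 460) + 0 = -462 + 0 = -462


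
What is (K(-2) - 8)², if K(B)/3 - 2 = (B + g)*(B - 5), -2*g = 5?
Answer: 34225/4 ≈ 8556.3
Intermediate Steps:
g = -5/2 (g = -½*5 = -5/2 ≈ -2.5000)
K(B) = 6 + 3*(-5 + B)*(-5/2 + B) (K(B) = 6 + 3*((B - 5/2)*(B - 5)) = 6 + 3*((-5/2 + B)*(-5 + B)) = 6 + 3*((-5 + B)*(-5/2 + B)) = 6 + 3*(-5 + B)*(-5/2 + B))
(K(-2) - 8)² = ((87/2 + 3*(-2)² - 45/2*(-2)) - 8)² = ((87/2 + 3*4 + 45) - 8)² = ((87/2 + 12 + 45) - 8)² = (201/2 - 8)² = (185/2)² = 34225/4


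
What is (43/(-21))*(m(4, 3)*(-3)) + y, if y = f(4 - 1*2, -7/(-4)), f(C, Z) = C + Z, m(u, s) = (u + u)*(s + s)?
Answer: 8361/28 ≈ 298.61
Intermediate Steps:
m(u, s) = 4*s*u (m(u, s) = (2*u)*(2*s) = 4*s*u)
y = 15/4 (y = (4 - 1*2) - 7/(-4) = (4 - 2) - 7*(-¼) = 2 + 7/4 = 15/4 ≈ 3.7500)
(43/(-21))*(m(4, 3)*(-3)) + y = (43/(-21))*((4*3*4)*(-3)) + 15/4 = (43*(-1/21))*(48*(-3)) + 15/4 = -43/21*(-144) + 15/4 = 2064/7 + 15/4 = 8361/28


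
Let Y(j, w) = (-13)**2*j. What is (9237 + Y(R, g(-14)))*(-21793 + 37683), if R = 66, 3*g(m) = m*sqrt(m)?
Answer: 324012990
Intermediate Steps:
g(m) = m**(3/2)/3 (g(m) = (m*sqrt(m))/3 = m**(3/2)/3)
Y(j, w) = 169*j
(9237 + Y(R, g(-14)))*(-21793 + 37683) = (9237 + 169*66)*(-21793 + 37683) = (9237 + 11154)*15890 = 20391*15890 = 324012990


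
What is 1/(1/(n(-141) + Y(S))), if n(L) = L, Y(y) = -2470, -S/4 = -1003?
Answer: -2611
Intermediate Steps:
S = 4012 (S = -4*(-1003) = 4012)
1/(1/(n(-141) + Y(S))) = 1/(1/(-141 - 2470)) = 1/(1/(-2611)) = 1/(-1/2611) = -2611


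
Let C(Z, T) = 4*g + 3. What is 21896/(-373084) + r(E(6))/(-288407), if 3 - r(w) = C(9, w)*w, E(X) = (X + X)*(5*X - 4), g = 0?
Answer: -1491718075/26900009297 ≈ -0.055454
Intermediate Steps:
C(Z, T) = 3 (C(Z, T) = 4*0 + 3 = 0 + 3 = 3)
E(X) = 2*X*(-4 + 5*X) (E(X) = (2*X)*(-4 + 5*X) = 2*X*(-4 + 5*X))
r(w) = 3 - 3*w
21896/(-373084) + r(E(6))/(-288407) = 21896/(-373084) + (3 - 6*6*(-4 + 5*6))/(-288407) = 21896*(-1/373084) + (3 - 6*6*(-4 + 30))*(-1/288407) = -5474/93271 + (3 - 6*6*26)*(-1/288407) = -5474/93271 + (3 - 3*312)*(-1/288407) = -5474/93271 + (3 - 936)*(-1/288407) = -5474/93271 - 933*(-1/288407) = -5474/93271 + 933/288407 = -1491718075/26900009297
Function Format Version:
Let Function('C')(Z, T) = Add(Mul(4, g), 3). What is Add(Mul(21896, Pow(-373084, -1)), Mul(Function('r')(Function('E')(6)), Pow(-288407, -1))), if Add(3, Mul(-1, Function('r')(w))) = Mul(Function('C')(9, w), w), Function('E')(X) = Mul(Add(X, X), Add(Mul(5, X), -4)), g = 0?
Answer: Rational(-1491718075, 26900009297) ≈ -0.055454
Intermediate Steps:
Function('C')(Z, T) = 3 (Function('C')(Z, T) = Add(Mul(4, 0), 3) = Add(0, 3) = 3)
Function('E')(X) = Mul(2, X, Add(-4, Mul(5, X))) (Function('E')(X) = Mul(Mul(2, X), Add(-4, Mul(5, X))) = Mul(2, X, Add(-4, Mul(5, X))))
Function('r')(w) = Add(3, Mul(-3, w)) (Function('r')(w) = Add(3, Mul(-1, Mul(3, w))) = Add(3, Mul(-3, w)))
Add(Mul(21896, Pow(-373084, -1)), Mul(Function('r')(Function('E')(6)), Pow(-288407, -1))) = Add(Mul(21896, Pow(-373084, -1)), Mul(Add(3, Mul(-3, Mul(2, 6, Add(-4, Mul(5, 6))))), Pow(-288407, -1))) = Add(Mul(21896, Rational(-1, 373084)), Mul(Add(3, Mul(-3, Mul(2, 6, Add(-4, 30)))), Rational(-1, 288407))) = Add(Rational(-5474, 93271), Mul(Add(3, Mul(-3, Mul(2, 6, 26))), Rational(-1, 288407))) = Add(Rational(-5474, 93271), Mul(Add(3, Mul(-3, 312)), Rational(-1, 288407))) = Add(Rational(-5474, 93271), Mul(Add(3, -936), Rational(-1, 288407))) = Add(Rational(-5474, 93271), Mul(-933, Rational(-1, 288407))) = Add(Rational(-5474, 93271), Rational(933, 288407)) = Rational(-1491718075, 26900009297)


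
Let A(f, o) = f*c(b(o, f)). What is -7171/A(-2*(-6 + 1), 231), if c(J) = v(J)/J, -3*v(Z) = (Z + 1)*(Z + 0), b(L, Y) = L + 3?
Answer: 21513/2350 ≈ 9.1545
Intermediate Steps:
b(L, Y) = 3 + L
v(Z) = -Z*(1 + Z)/3 (v(Z) = -(Z + 1)*(Z + 0)/3 = -(1 + Z)*Z/3 = -Z*(1 + Z)/3)
c(J) = -⅓ - J/3 (c(J) = (-J*(1 + J)/3)/J = -⅓ - J/3)
A(f, o) = f*(-4/3 - o/3) (A(f, o) = f*(-⅓ - (3 + o)/3) = f*(-⅓ + (-1 - o/3)) = f*(-4/3 - o/3))
-7171/A(-2*(-6 + 1), 231) = -7171*3/(2*(-6 + 1)*(4 + 231)) = -7171/((-⅓*(-2*(-5))*235)) = -7171/((-⅓*10*235)) = -7171/(-2350/3) = -7171*(-3/2350) = 21513/2350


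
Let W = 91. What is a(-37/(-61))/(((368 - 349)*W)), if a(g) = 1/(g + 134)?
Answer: 61/14196819 ≈ 4.2967e-6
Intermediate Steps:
a(g) = 1/(134 + g)
a(-37/(-61))/(((368 - 349)*W)) = 1/((134 - 37/(-61))*(((368 - 349)*91))) = 1/((134 - 37*(-1/61))*((19*91))) = 1/((134 + 37/61)*1729) = (1/1729)/(8211/61) = (61/8211)*(1/1729) = 61/14196819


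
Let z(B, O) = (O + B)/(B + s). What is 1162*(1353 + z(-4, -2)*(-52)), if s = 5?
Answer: 1934730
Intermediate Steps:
z(B, O) = (B + O)/(5 + B) (z(B, O) = (O + B)/(B + 5) = (B + O)/(5 + B))
1162*(1353 + z(-4, -2)*(-52)) = 1162*(1353 + ((-4 - 2)/(5 - 4))*(-52)) = 1162*(1353 + (-6/1)*(-52)) = 1162*(1353 + (1*(-6))*(-52)) = 1162*(1353 - 6*(-52)) = 1162*(1353 + 312) = 1162*1665 = 1934730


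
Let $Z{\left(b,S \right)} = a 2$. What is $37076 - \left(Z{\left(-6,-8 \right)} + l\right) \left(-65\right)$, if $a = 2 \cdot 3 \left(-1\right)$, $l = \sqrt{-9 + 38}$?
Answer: $36296 + 65 \sqrt{29} \approx 36646.0$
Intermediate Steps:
$l = \sqrt{29} \approx 5.3852$
$a = -6$ ($a = 6 \left(-1\right) = -6$)
$Z{\left(b,S \right)} = -12$ ($Z{\left(b,S \right)} = \left(-6\right) 2 = -12$)
$37076 - \left(Z{\left(-6,-8 \right)} + l\right) \left(-65\right) = 37076 - \left(-12 + \sqrt{29}\right) \left(-65\right) = 37076 - \left(780 - 65 \sqrt{29}\right) = 36296 + 65 \sqrt{29}$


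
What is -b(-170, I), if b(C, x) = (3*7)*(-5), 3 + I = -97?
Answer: 105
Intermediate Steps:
I = -100 (I = -3 - 97 = -100)
b(C, x) = -105 (b(C, x) = 21*(-5) = -105)
-b(-170, I) = -1*(-105) = 105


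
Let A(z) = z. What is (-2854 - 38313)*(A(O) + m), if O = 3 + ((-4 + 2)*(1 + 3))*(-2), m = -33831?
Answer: 1391938604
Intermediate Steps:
O = 19 (O = 3 - 2*4*(-2) = 3 - 8*(-2) = 3 + 16 = 19)
(-2854 - 38313)*(A(O) + m) = (-2854 - 38313)*(19 - 33831) = -41167*(-33812) = 1391938604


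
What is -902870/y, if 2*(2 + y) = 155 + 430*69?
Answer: -1805740/29821 ≈ -60.553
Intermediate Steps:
y = 29821/2 (y = -2 + (155 + 430*69)/2 = -2 + (155 + 29670)/2 = -2 + (½)*29825 = -2 + 29825/2 = 29821/2 ≈ 14911.)
-902870/y = -902870/29821/2 = -902870*2/29821 = -1805740/29821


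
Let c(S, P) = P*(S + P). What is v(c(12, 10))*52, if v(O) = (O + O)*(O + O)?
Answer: 10067200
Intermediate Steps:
c(S, P) = P*(P + S)
v(O) = 4*O² (v(O) = (2*O)*(2*O) = 4*O²)
v(c(12, 10))*52 = (4*(10*(10 + 12))²)*52 = (4*(10*22)²)*52 = (4*220²)*52 = (4*48400)*52 = 193600*52 = 10067200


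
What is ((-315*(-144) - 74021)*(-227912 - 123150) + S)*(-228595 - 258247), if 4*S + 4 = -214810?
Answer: -4898474839613497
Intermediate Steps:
S = -107407/2 (S = -1 + (1/4)*(-214810) = -1 - 107405/2 = -107407/2 ≈ -53704.)
((-315*(-144) - 74021)*(-227912 - 123150) + S)*(-228595 - 258247) = ((-315*(-144) - 74021)*(-227912 - 123150) - 107407/2)*(-228595 - 258247) = ((45360 - 74021)*(-351062) - 107407/2)*(-486842) = (-28661*(-351062) - 107407/2)*(-486842) = (10061787982 - 107407/2)*(-486842) = (20123468557/2)*(-486842) = -4898474839613497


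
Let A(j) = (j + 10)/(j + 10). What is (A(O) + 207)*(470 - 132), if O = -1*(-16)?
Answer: 70304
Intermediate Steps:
O = 16
A(j) = 1 (A(j) = (10 + j)/(10 + j) = 1)
(A(O) + 207)*(470 - 132) = (1 + 207)*(470 - 132) = 208*338 = 70304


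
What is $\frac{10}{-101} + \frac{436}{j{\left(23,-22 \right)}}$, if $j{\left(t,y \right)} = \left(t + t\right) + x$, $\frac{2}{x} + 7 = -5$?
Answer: $\frac{261466}{27775} \approx 9.4137$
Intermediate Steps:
$x = - \frac{1}{6}$ ($x = \frac{2}{-7 - 5} = \frac{2}{-12} = 2 \left(- \frac{1}{12}\right) = - \frac{1}{6} \approx -0.16667$)
$j{\left(t,y \right)} = - \frac{1}{6} + 2 t$ ($j{\left(t,y \right)} = \left(t + t\right) - \frac{1}{6} = 2 t - \frac{1}{6} = - \frac{1}{6} + 2 t$)
$\frac{10}{-101} + \frac{436}{j{\left(23,-22 \right)}} = \frac{10}{-101} + \frac{436}{- \frac{1}{6} + 2 \cdot 23} = 10 \left(- \frac{1}{101}\right) + \frac{436}{- \frac{1}{6} + 46} = - \frac{10}{101} + \frac{436}{\frac{275}{6}} = - \frac{10}{101} + 436 \cdot \frac{6}{275} = - \frac{10}{101} + \frac{2616}{275} = \frac{261466}{27775}$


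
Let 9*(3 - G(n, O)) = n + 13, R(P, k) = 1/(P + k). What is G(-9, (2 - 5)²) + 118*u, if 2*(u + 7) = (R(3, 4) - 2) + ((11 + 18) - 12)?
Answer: 4409/63 ≈ 69.984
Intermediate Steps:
G(n, O) = 14/9 - n/9 (G(n, O) = 3 - (n + 13)/9 = 3 - (13 + n)/9 = 3 + (-13/9 - n/9) = 14/9 - n/9)
u = 4/7 (u = -7 + ((1/(3 + 4) - 2) + ((11 + 18) - 12))/2 = -7 + ((1/7 - 2) + (29 - 12))/2 = -7 + ((⅐ - 2) + 17)/2 = -7 + (-13/7 + 17)/2 = -7 + (½)*(106/7) = -7 + 53/7 = 4/7 ≈ 0.57143)
G(-9, (2 - 5)²) + 118*u = (14/9 - ⅑*(-9)) + 118*(4/7) = (14/9 + 1) + 472/7 = 23/9 + 472/7 = 4409/63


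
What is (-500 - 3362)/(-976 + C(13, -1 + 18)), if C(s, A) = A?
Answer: 3862/959 ≈ 4.0271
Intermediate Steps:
(-500 - 3362)/(-976 + C(13, -1 + 18)) = (-500 - 3362)/(-976 + (-1 + 18)) = -3862/(-976 + 17) = -3862/(-959) = -3862*(-1/959) = 3862/959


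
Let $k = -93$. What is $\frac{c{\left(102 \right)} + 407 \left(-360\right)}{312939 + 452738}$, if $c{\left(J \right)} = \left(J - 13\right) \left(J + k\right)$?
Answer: $- \frac{145719}{765677} \approx -0.19031$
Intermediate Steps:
$c{\left(J \right)} = \left(-93 + J\right) \left(-13 + J\right)$ ($c{\left(J \right)} = \left(J - 13\right) \left(J - 93\right) = \left(-13 + J\right) \left(-93 + J\right) = \left(-93 + J\right) \left(-13 + J\right)$)
$\frac{c{\left(102 \right)} + 407 \left(-360\right)}{312939 + 452738} = \frac{\left(1209 + 102^{2} - 10812\right) + 407 \left(-360\right)}{312939 + 452738} = \frac{\left(1209 + 10404 - 10812\right) - 146520}{765677} = \left(801 - 146520\right) \frac{1}{765677} = \left(-145719\right) \frac{1}{765677} = - \frac{145719}{765677}$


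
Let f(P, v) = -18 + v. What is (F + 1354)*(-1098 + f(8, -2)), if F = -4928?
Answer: 3995732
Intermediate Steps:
(F + 1354)*(-1098 + f(8, -2)) = (-4928 + 1354)*(-1098 + (-18 - 2)) = -3574*(-1098 - 20) = -3574*(-1118) = 3995732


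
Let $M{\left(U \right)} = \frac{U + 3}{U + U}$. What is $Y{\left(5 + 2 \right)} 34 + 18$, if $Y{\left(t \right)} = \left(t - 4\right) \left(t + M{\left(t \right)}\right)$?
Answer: $\frac{5634}{7} \approx 804.86$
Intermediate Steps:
$M{\left(U \right)} = \frac{3 + U}{2 U}$
$Y{\left(t \right)} = \left(-4 + t\right) \left(t + \frac{3 + t}{2 t}\right)$ ($Y{\left(t \right)} = \left(t - 4\right) \left(t + \frac{3 + t}{2 t}\right) = \left(-4 + t\right) \left(t + \frac{3 + t}{2 t}\right)$)
$Y{\left(5 + 2 \right)} 34 + 18 = \left(- \frac{1}{2} + \left(5 + 2\right)^{2} - \frac{6}{5 + 2} - \frac{7 \left(5 + 2\right)}{2}\right) 34 + 18 = \left(- \frac{1}{2} + 7^{2} - \frac{6}{7} - \frac{49}{2}\right) 34 + 18 = \left(- \frac{1}{2} + 49 - \frac{6}{7} - \frac{49}{2}\right) 34 + 18 = \frac{162}{7} \cdot 34 + 18 = \frac{5508}{7} + 18 = \frac{5634}{7}$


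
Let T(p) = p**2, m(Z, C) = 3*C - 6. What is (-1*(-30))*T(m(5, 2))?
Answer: 0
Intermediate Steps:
m(Z, C) = -6 + 3*C
(-1*(-30))*T(m(5, 2)) = (-1*(-30))*(-6 + 3*2)**2 = 30*(-6 + 6)**2 = 30*0**2 = 30*0 = 0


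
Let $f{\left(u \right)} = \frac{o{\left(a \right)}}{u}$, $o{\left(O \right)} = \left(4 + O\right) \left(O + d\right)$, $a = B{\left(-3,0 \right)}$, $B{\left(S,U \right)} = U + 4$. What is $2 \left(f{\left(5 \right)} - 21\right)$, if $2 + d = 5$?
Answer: $- \frac{98}{5} \approx -19.6$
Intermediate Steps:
$d = 3$ ($d = -2 + 5 = 3$)
$B{\left(S,U \right)} = 4 + U$
$a = 4$ ($a = 4 + 0 = 4$)
$o{\left(O \right)} = \left(3 + O\right) \left(4 + O\right)$ ($o{\left(O \right)} = \left(4 + O\right) \left(O + 3\right) = \left(4 + O\right) \left(3 + O\right) = \left(3 + O\right) \left(4 + O\right)$)
$f{\left(u \right)} = \frac{56}{u}$ ($f{\left(u \right)} = \frac{12 + 4^{2} + 7 \cdot 4}{u} = \frac{12 + 16 + 28}{u} = \frac{56}{u}$)
$2 \left(f{\left(5 \right)} - 21\right) = 2 \left(\frac{56}{5} - 21\right) = 2 \left(- \frac{49}{5}\right) = - \frac{98}{5}$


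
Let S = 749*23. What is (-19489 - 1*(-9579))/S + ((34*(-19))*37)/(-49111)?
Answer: -74930256/846035197 ≈ -0.088566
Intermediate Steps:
S = 17227
(-19489 - 1*(-9579))/S + ((34*(-19))*37)/(-49111) = (-19489 - 1*(-9579))/17227 + ((34*(-19))*37)/(-49111) = (-19489 + 9579)*(1/17227) - 646*37*(-1/49111) = -9910*1/17227 - 23902*(-1/49111) = -9910/17227 + 23902/49111 = -74930256/846035197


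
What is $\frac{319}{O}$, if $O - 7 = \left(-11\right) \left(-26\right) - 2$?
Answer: $\frac{319}{291} \approx 1.0962$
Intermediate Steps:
$O = 291$ ($O = 7 - -284 = 7 + \left(286 - 2\right) = 7 + 284 = 291$)
$\frac{319}{O} = \frac{319}{291}$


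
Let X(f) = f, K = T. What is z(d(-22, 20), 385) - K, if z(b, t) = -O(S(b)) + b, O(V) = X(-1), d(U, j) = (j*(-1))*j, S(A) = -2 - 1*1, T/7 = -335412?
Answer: 2347485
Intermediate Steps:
T = -2347884 (T = 7*(-335412) = -2347884)
S(A) = -3 (S(A) = -2 - 1 = -3)
K = -2347884
d(U, j) = -j² (d(U, j) = (-j)*j = -j²)
O(V) = -1
z(b, t) = 1 + b (z(b, t) = -1*(-1) + b = 1 + b)
z(d(-22, 20), 385) - K = (1 - 1*20²) - 1*(-2347884) = (1 - 1*400) + 2347884 = (1 - 400) + 2347884 = -399 + 2347884 = 2347485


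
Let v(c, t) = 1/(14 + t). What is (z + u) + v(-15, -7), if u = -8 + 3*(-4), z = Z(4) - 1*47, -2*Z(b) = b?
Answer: -482/7 ≈ -68.857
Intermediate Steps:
Z(b) = -b/2
z = -49 (z = -½*4 - 1*47 = -2 - 47 = -49)
u = -20 (u = -8 - 12 = -20)
(z + u) + v(-15, -7) = (-49 - 20) + 1/(14 - 7) = -69 + 1/7 = -69 + ⅐ = -482/7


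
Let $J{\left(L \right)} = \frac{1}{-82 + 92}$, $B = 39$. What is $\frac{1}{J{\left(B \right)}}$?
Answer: $10$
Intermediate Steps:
$J{\left(L \right)} = \frac{1}{10}$
$\frac{1}{J{\left(B \right)}} = \frac{1}{\frac{1}{10}} = 10$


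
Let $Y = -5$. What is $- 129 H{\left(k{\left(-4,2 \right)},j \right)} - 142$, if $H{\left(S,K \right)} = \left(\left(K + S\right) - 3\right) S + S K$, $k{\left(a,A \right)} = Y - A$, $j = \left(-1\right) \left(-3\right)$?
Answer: $-3754$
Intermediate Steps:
$j = 3$
$k{\left(a,A \right)} = -5 - A$
$H{\left(S,K \right)} = K S + S \left(-3 + K + S\right)$ ($H{\left(S,K \right)} = \left(-3 + K + S\right) S + K S = S \left(-3 + K + S\right) + K S = K S + S \left(-3 + K + S\right)$)
$- 129 H{\left(k{\left(-4,2 \right)},j \right)} - 142 = - 129 \left(-5 - 2\right) \left(-3 - 7 + 2 \cdot 3\right) - 142 = - 129 \left(-5 - 2\right) \left(-3 - 7 + 6\right) - 142 = - 129 \left(- 7 \left(-3 - 7 + 6\right)\right) - 142 = - 129 \left(\left(-7\right) \left(-4\right)\right) - 142 = \left(-129\right) 28 - 142 = -3612 - 142 = -3754$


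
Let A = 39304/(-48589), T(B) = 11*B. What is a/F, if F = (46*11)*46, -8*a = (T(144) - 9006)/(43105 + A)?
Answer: 60104593/64998681275088 ≈ 9.2471e-7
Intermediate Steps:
A = -39304/48589 (A = 39304*(-1/48589) = -39304/48589 ≈ -0.80891)
a = 60104593/2792519388 (a = -(11*144 - 9006)/(8*(43105 - 39304/48589)) = -(1584 - 9006)/(8*2094389541/48589) = -(-3711)*48589/(4*2094389541) = -1/8*(-120209186/698129847) = 60104593/2792519388 ≈ 0.021523)
F = 23276 (F = 506*46 = 23276)
a/F = (60104593/2792519388)/23276 = (60104593/2792519388)*(1/23276) = 60104593/64998681275088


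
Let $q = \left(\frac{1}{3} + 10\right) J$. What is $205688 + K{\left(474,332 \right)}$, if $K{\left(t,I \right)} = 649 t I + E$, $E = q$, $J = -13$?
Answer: $\frac{307012157}{3} \approx 1.0234 \cdot 10^{8}$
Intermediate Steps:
$q = - \frac{403}{3}$ ($q = \left(\frac{1}{3} + 10\right) \left(-13\right) = \frac{31}{3} \left(-13\right) = - \frac{403}{3} \approx -134.33$)
$E = - \frac{403}{3} \approx -134.33$
$K{\left(t,I \right)} = - \frac{403}{3} + 649 I t$ ($K{\left(t,I \right)} = 649 t I - \frac{403}{3} = 649 I t - \frac{403}{3} = - \frac{403}{3} + 649 I t$)
$205688 + K{\left(474,332 \right)} = 205688 - \left(\frac{403}{3} - 102131832\right) = 205688 + \left(- \frac{403}{3} + 102131832\right) = 205688 + \frac{306395093}{3} = \frac{307012157}{3}$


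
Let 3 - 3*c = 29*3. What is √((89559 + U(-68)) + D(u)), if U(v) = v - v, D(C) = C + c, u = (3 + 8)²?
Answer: 2*√22413 ≈ 299.42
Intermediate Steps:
c = -28 (c = 1 - 29*3/3 = 1 - ⅓*87 = 1 - 29 = -28)
u = 121 (u = 11² = 121)
D(C) = -28 + C (D(C) = C - 28 = -28 + C)
U(v) = 0
√((89559 + U(-68)) + D(u)) = √((89559 + 0) + (-28 + 121)) = √(89559 + 93) = √89652 = 2*√22413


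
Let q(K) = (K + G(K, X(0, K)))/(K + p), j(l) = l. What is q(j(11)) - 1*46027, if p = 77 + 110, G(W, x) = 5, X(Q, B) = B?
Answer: -4556665/99 ≈ -46027.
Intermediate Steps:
p = 187
q(K) = (5 + K)/(187 + K) (q(K) = (K + 5)/(K + 187) = (5 + K)/(187 + K))
q(j(11)) - 1*46027 = (5 + 11)/(187 + 11) - 1*46027 = 16/198 - 46027 = (1/198)*16 - 46027 = 8/99 - 46027 = -4556665/99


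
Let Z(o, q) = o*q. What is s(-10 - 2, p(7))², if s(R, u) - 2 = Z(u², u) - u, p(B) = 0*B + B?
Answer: 114244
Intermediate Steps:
p(B) = B (p(B) = 0 + B = B)
s(R, u) = 2 + u³ - u (s(R, u) = 2 + (u²*u - u) = 2 + (u³ - u) = 2 + u³ - u)
s(-10 - 2, p(7))² = (2 + 7³ - 1*7)² = (2 + 343 - 7)² = 338² = 114244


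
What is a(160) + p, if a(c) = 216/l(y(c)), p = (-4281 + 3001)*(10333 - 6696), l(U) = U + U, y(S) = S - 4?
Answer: -60519671/13 ≈ -4.6554e+6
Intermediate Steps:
y(S) = -4 + S
l(U) = 2*U
p = -4655360 (p = -1280*3637 = -4655360)
a(c) = 216/(-8 + 2*c) (a(c) = 216/((2*(-4 + c))) = 216/(-8 + 2*c))
a(160) + p = 108/(-4 + 160) - 4655360 = 108/156 - 4655360 = 108*(1/156) - 4655360 = 9/13 - 4655360 = -60519671/13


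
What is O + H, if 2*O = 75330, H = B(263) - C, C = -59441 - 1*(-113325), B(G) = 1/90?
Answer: -1459709/90 ≈ -16219.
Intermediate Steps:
B(G) = 1/90
C = 53884 (C = -59441 + 113325 = 53884)
H = -4849559/90 (H = 1/90 - 1*53884 = 1/90 - 53884 = -4849559/90 ≈ -53884.)
O = 37665 (O = (½)*75330 = 37665)
O + H = 37665 - 4849559/90 = -1459709/90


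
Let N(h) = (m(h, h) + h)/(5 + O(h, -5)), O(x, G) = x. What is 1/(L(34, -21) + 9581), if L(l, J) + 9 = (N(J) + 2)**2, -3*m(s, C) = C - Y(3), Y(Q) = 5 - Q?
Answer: 36/344881 ≈ 0.00010438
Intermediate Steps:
m(s, C) = 2/3 - C/3 (m(s, C) = -(C - (5 - 1*3))/3 = -(C - (5 - 3))/3 = -(C - 1*2)/3 = -(C - 2)/3 = -(-2 + C)/3 = 2/3 - C/3)
N(h) = (2/3 + 2*h/3)/(5 + h) (N(h) = ((2/3 - h/3) + h)/(5 + h) = (2/3 + 2*h/3)/(5 + h))
L(l, J) = -9 + (2 + 2*(1 + J)/(3*(5 + J)))**2 (L(l, J) = -9 + (2*(1 + J)/(3*(5 + J)) + 2)**2 = -9 + (2 + 2*(1 + J)/(3*(5 + J)))**2)
1/(L(34, -21) + 9581) = 1/((-9 + 64*(4 - 21)**2/(9*(5 - 21)**2)) + 9581) = 1/((-9 + (64/9)*(-17)**2/(-16)**2) + 9581) = 1/((-9 + (64/9)*289*(1/256)) + 9581) = 1/((-9 + 289/36) + 9581) = 1/(-35/36 + 9581) = 1/(344881/36) = 36/344881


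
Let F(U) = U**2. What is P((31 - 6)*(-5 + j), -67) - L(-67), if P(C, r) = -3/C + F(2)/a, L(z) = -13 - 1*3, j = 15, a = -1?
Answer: 2997/250 ≈ 11.988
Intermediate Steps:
L(z) = -16 (L(z) = -13 - 3 = -16)
P(C, r) = -4 - 3/C (P(C, r) = -3/C + 2**2/(-1) = -3/C + 4*(-1) = -3/C - 4 = -4 - 3/C)
P((31 - 6)*(-5 + j), -67) - L(-67) = (-4 - 3*1/((-5 + 15)*(31 - 6))) - 1*(-16) = (-4 - 3/(25*10)) + 16 = (-4 - 3/250) + 16 = -1003/250 + 16 = 2997/250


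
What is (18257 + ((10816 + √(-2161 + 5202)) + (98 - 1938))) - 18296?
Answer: 8937 + √3041 ≈ 8992.1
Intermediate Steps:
(18257 + ((10816 + √(-2161 + 5202)) + (98 - 1938))) - 18296 = (18257 + ((10816 + √3041) - 1840)) - 18296 = (18257 + (8976 + √3041)) - 18296 = (27233 + √3041) - 18296 = 8937 + √3041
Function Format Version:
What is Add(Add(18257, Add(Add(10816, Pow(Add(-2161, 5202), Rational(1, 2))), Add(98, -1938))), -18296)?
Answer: Add(8937, Pow(3041, Rational(1, 2))) ≈ 8992.1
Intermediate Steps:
Add(Add(18257, Add(Add(10816, Pow(Add(-2161, 5202), Rational(1, 2))), Add(98, -1938))), -18296) = Add(Add(18257, Add(Add(10816, Pow(3041, Rational(1, 2))), -1840)), -18296) = Add(Add(18257, Add(8976, Pow(3041, Rational(1, 2)))), -18296) = Add(Add(27233, Pow(3041, Rational(1, 2))), -18296) = Add(8937, Pow(3041, Rational(1, 2)))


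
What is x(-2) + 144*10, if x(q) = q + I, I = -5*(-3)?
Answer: 1453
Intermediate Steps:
I = 15
x(q) = 15 + q (x(q) = q + 15 = 15 + q)
x(-2) + 144*10 = (15 - 2) + 144*10 = 13 + 1440 = 1453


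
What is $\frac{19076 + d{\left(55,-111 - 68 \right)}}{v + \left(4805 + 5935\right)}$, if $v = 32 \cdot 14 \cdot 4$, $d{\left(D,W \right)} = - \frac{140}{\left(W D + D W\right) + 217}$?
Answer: $\frac{92866772}{61008909} \approx 1.5222$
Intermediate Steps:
$d{\left(D,W \right)} = - \frac{140}{217 + 2 D W}$ ($d{\left(D,W \right)} = - \frac{140}{\left(D W + D W\right) + 217} = - \frac{140}{2 D W + 217} = - \frac{140}{217 + 2 D W}$)
$v = 1792$ ($v = 448 \cdot 4 = 1792$)
$\frac{19076 + d{\left(55,-111 - 68 \right)}}{v + \left(4805 + 5935\right)} = \frac{19076 - \frac{140}{217 + 2 \cdot 55 \left(-111 - 68\right)}}{1792 + \left(4805 + 5935\right)} = \frac{19076 - \frac{140}{217 + 2 \cdot 55 \left(-111 - 68\right)}}{1792 + 10740} = \frac{19076 - \frac{140}{217 + 2 \cdot 55 \left(-179\right)}}{12532} = \left(19076 - \frac{140}{217 - 19690}\right) \frac{1}{12532} = \left(19076 - \frac{140}{-19473}\right) \frac{1}{12532} = \left(19076 - - \frac{140}{19473}\right) \frac{1}{12532} = \left(19076 + \frac{140}{19473}\right) \frac{1}{12532} = \frac{371467088}{19473} \cdot \frac{1}{12532} = \frac{92866772}{61008909}$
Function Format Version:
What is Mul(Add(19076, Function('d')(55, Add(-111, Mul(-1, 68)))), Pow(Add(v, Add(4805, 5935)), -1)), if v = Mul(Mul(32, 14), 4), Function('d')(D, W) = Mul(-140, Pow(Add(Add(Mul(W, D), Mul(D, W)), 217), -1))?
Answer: Rational(92866772, 61008909) ≈ 1.5222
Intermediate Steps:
Function('d')(D, W) = Mul(-140, Pow(Add(217, Mul(2, D, W)), -1)) (Function('d')(D, W) = Mul(-140, Pow(Add(Add(Mul(D, W), Mul(D, W)), 217), -1)) = Mul(-140, Pow(Add(Mul(2, D, W), 217), -1)) = Mul(-140, Pow(Add(217, Mul(2, D, W)), -1)))
v = 1792 (v = Mul(448, 4) = 1792)
Mul(Add(19076, Function('d')(55, Add(-111, Mul(-1, 68)))), Pow(Add(v, Add(4805, 5935)), -1)) = Mul(Add(19076, Mul(-140, Pow(Add(217, Mul(2, 55, Add(-111, Mul(-1, 68)))), -1))), Pow(Add(1792, Add(4805, 5935)), -1)) = Mul(Add(19076, Mul(-140, Pow(Add(217, Mul(2, 55, Add(-111, -68))), -1))), Pow(Add(1792, 10740), -1)) = Mul(Add(19076, Mul(-140, Pow(Add(217, Mul(2, 55, -179)), -1))), Pow(12532, -1)) = Mul(Add(19076, Mul(-140, Pow(Add(217, -19690), -1))), Rational(1, 12532)) = Mul(Add(19076, Mul(-140, Pow(-19473, -1))), Rational(1, 12532)) = Mul(Add(19076, Mul(-140, Rational(-1, 19473))), Rational(1, 12532)) = Mul(Add(19076, Rational(140, 19473)), Rational(1, 12532)) = Mul(Rational(371467088, 19473), Rational(1, 12532)) = Rational(92866772, 61008909)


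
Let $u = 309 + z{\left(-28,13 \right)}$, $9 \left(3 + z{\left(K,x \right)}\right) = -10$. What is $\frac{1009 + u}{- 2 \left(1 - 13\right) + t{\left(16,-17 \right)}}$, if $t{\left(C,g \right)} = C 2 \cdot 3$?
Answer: $\frac{2365}{216} \approx 10.949$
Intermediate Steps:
$t{\left(C,g \right)} = 6 C$ ($t{\left(C,g \right)} = 2 C 3 = 6 C$)
$z{\left(K,x \right)} = - \frac{37}{9}$ ($z{\left(K,x \right)} = -3 + \frac{1}{9} \left(-10\right) = -3 - \frac{10}{9} = - \frac{37}{9}$)
$u = \frac{2744}{9}$ ($u = 309 - \frac{37}{9} = \frac{2744}{9} \approx 304.89$)
$\frac{1009 + u}{- 2 \left(1 - 13\right) + t{\left(16,-17 \right)}} = \frac{1009 + \frac{2744}{9}}{- 2 \left(1 - 13\right) + 6 \cdot 16} = \frac{1}{\left(-2\right) \left(-12\right) + 96} \cdot \frac{11825}{9} = \frac{1}{24 + 96} \cdot \frac{11825}{9} = \frac{1}{120} \cdot \frac{11825}{9} = \frac{2365}{216}$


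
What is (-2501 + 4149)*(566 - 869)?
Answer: -499344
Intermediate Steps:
(-2501 + 4149)*(566 - 869) = 1648*(-303) = -499344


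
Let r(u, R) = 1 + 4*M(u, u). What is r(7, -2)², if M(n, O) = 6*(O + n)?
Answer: 113569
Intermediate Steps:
M(n, O) = 6*O + 6*n
r(u, R) = 1 + 48*u (r(u, R) = 1 + 4*(6*u + 6*u) = 1 + 4*(12*u) = 1 + 48*u)
r(7, -2)² = (1 + 48*7)² = (1 + 336)² = 337² = 113569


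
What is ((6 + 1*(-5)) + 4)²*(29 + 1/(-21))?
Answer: 15200/21 ≈ 723.81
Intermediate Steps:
((6 + 1*(-5)) + 4)²*(29 + 1/(-21)) = ((6 - 5) + 4)²*(29 - 1/21) = (1 + 4)²*(608/21) = 5²*(608/21) = 25*(608/21) = 15200/21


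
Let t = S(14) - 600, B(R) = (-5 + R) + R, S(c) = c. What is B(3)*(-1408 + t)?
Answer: -1994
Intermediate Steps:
B(R) = -5 + 2*R
t = -586 (t = 14 - 600 = -586)
B(3)*(-1408 + t) = (-5 + 2*3)*(-1408 - 586) = (-5 + 6)*(-1994) = 1*(-1994) = -1994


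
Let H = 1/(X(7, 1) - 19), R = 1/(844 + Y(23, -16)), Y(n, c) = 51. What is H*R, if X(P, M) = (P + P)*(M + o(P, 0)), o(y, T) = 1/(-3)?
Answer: -3/25955 ≈ -0.00011558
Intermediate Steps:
o(y, T) = -1/3
X(P, M) = 2*P*(-1/3 + M) (X(P, M) = (P + P)*(M - 1/3) = (2*P)*(-1/3 + M) = 2*P*(-1/3 + M))
R = 1/895 (R = 1/(844 + 51) = 1/895 ≈ 0.0011173)
H = -3/29 (H = 1/((2/3)*7*(-1 + 3*1) - 19) = 1/((2/3)*7*(-1 + 3) - 19) = 1/((2/3)*7*2 - 19) = 1/(28/3 - 19) = 1/(-29/3) = -3/29 ≈ -0.10345)
H*R = -3/29*1/895 = -3/25955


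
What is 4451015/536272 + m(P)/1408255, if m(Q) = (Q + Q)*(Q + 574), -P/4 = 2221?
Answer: 17089968074917/151041545072 ≈ 113.15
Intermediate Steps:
P = -8884 (P = -4*2221 = -8884)
m(Q) = 2*Q*(574 + Q) (m(Q) = (2*Q)*(574 + Q) = 2*Q*(574 + Q))
4451015/536272 + m(P)/1408255 = 4451015/536272 + (2*(-8884)*(574 - 8884))/1408255 = 4451015*(1/536272) + (2*(-8884)*(-8310))*(1/1408255) = 4451015/536272 + 147652080*(1/1408255) = 4451015/536272 + 29530416/281651 = 17089968074917/151041545072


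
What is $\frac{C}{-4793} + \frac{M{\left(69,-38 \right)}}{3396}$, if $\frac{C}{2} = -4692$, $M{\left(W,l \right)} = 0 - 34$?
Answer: $\frac{15852551}{8138514} \approx 1.9478$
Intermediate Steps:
$M{\left(W,l \right)} = -34$
$C = -9384$ ($C = 2 \left(-4692\right) = -9384$)
$\frac{C}{-4793} + \frac{M{\left(69,-38 \right)}}{3396} = - \frac{9384}{-4793} - \frac{34}{3396} = \left(-9384\right) \left(- \frac{1}{4793}\right) - \frac{17}{1698} = \frac{9384}{4793} - \frac{17}{1698} = \frac{15852551}{8138514}$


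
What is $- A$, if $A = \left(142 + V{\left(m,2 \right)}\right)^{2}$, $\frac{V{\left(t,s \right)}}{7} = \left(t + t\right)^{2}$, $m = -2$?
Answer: $-64516$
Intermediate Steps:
$V{\left(t,s \right)} = 28 t^{2}$ ($V{\left(t,s \right)} = 7 \left(t + t\right)^{2} = 7 \left(2 t\right)^{2} = 7 \cdot 4 t^{2} = 28 t^{2}$)
$A = 64516$ ($A = \left(142 + 28 \left(-2\right)^{2}\right)^{2} = \left(142 + 28 \cdot 4\right)^{2} = \left(142 + 112\right)^{2} = 254^{2} = 64516$)
$- A = \left(-1\right) 64516 = -64516$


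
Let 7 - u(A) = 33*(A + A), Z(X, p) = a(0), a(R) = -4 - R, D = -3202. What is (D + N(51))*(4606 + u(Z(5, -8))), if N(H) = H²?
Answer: -2931077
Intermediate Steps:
Z(X, p) = -4 (Z(X, p) = -4 - 1*0 = -4 + 0 = -4)
u(A) = 7 - 66*A (u(A) = 7 - 33*(A + A) = 7 - 33*2*A = 7 - 66*A)
(D + N(51))*(4606 + u(Z(5, -8))) = (-3202 + 51²)*(4606 + (7 - 66*(-4))) = (-3202 + 2601)*(4606 + (7 + 264)) = -601*(4606 + 271) = -601*4877 = -2931077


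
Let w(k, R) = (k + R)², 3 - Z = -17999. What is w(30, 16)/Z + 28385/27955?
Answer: 57013955/50324591 ≈ 1.1329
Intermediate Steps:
Z = 18002 (Z = 3 - 1*(-17999) = 3 + 17999 = 18002)
w(k, R) = (R + k)²
w(30, 16)/Z + 28385/27955 = (16 + 30)²/18002 + 28385/27955 = 46²*(1/18002) + 28385*(1/27955) = 2116*(1/18002) + 5677/5591 = 1058/9001 + 5677/5591 = 57013955/50324591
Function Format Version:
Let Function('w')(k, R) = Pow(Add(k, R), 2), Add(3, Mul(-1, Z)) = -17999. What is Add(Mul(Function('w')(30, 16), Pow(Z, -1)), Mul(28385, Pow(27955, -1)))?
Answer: Rational(57013955, 50324591) ≈ 1.1329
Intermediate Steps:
Z = 18002 (Z = Add(3, Mul(-1, -17999)) = Add(3, 17999) = 18002)
Function('w')(k, R) = Pow(Add(R, k), 2)
Add(Mul(Function('w')(30, 16), Pow(Z, -1)), Mul(28385, Pow(27955, -1))) = Add(Mul(Pow(Add(16, 30), 2), Pow(18002, -1)), Mul(28385, Pow(27955, -1))) = Add(Mul(Pow(46, 2), Rational(1, 18002)), Mul(28385, Rational(1, 27955))) = Add(Mul(2116, Rational(1, 18002)), Rational(5677, 5591)) = Add(Rational(1058, 9001), Rational(5677, 5591)) = Rational(57013955, 50324591)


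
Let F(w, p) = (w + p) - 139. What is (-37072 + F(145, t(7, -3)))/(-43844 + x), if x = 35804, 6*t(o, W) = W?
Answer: 24711/5360 ≈ 4.6103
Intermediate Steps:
t(o, W) = W/6
F(w, p) = -139 + p + w (F(w, p) = (p + w) - 139 = -139 + p + w)
(-37072 + F(145, t(7, -3)))/(-43844 + x) = (-37072 + (-139 + (1/6)*(-3) + 145))/(-43844 + 35804) = (-37072 + (-139 - 1/2 + 145))/(-8040) = (-37072 + 11/2)*(-1/8040) = -74133/2*(-1/8040) = 24711/5360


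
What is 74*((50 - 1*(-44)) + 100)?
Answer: 14356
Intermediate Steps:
74*((50 - 1*(-44)) + 100) = 74*((50 + 44) + 100) = 74*(94 + 100) = 74*194 = 14356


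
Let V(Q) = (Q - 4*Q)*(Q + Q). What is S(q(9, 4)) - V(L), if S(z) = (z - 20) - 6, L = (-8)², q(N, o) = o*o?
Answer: 24566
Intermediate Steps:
q(N, o) = o²
L = 64
S(z) = -26 + z (S(z) = (-20 + z) - 6 = -26 + z)
V(Q) = -6*Q² (V(Q) = (-3*Q)*(2*Q) = -6*Q²)
S(q(9, 4)) - V(L) = (-26 + 4²) - (-6)*64² = (-26 + 16) - (-6)*4096 = -10 - 1*(-24576) = -10 + 24576 = 24566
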